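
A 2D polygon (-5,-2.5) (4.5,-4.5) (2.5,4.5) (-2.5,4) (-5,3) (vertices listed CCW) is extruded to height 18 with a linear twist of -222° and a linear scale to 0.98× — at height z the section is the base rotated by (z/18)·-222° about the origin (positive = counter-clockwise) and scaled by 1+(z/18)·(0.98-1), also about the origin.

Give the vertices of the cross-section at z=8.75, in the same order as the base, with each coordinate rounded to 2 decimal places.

t = z/height = 8.75/18 = 0.486111
s = 1 + (scale-1)·z/height = 1 + (0.98-1)·8.75/18 = 0.990278
θ = twist·z/height = -222°·8.75/18 = -107.9167° = -1.883501 rad
cos θ = -0.307633, sin θ = -0.951505 (intermediates below are computed at full precision and shown rounded to 5 d.p.)
v1: (-5,-2.5) → rotate → (-0.84060,5.52661) → ×s → (-0.83242,5.47288) → (-0.83,5.47)
v2: (4.5,-4.5) → rotate → (-5.66612,-2.89742) → ×s → (-5.61104,-2.86925) → (-5.61,-2.87)
v3: (2.5,4.5) → rotate → (3.51269,-3.76311) → ×s → (3.47854,-3.72653) → (3.48,-3.73)
v4: (-2.5,4) → rotate → (4.57510,1.14823) → ×s → (4.53062,1.13707) → (4.53,1.14)
v5: (-5,3) → rotate → (4.39268,3.83462) → ×s → (4.34998,3.79734) → (4.35,3.80)

Cross-section at z=8.75: (-0.83,5.47) (-5.61,-2.87) (3.48,-3.73) (4.53,1.14) (4.35,3.80)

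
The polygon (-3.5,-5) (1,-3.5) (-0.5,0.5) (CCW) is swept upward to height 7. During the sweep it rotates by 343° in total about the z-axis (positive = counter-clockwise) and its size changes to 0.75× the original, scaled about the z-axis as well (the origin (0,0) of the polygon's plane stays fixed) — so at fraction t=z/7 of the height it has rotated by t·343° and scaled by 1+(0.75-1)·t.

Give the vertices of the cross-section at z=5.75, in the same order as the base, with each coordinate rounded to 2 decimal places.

t = z/height = 5.75/7 = 0.821429
s = 1 + (scale-1)·z/height = 1 + (0.75-1)·5.75/7 = 0.794643
θ = twist·z/height = 343°·5.75/7 = 281.7500° = 4.917465 rad
cos θ = 0.203642, sin θ = -0.979045 (intermediates below are computed at full precision and shown rounded to 5 d.p.)
v1: (-3.5,-5) → rotate → (-5.60797,2.40845) → ×s → (-4.45634,1.91386) → (-4.46,1.91)
v2: (1,-3.5) → rotate → (-3.22302,-1.69179) → ×s → (-2.56115,-1.34437) → (-2.56,-1.34)
v3: (-0.5,0.5) → rotate → (0.38770,0.59134) → ×s → (0.30808,0.46991) → (0.31,0.47)

Cross-section at z=5.75: (-4.46,1.91) (-2.56,-1.34) (0.31,0.47)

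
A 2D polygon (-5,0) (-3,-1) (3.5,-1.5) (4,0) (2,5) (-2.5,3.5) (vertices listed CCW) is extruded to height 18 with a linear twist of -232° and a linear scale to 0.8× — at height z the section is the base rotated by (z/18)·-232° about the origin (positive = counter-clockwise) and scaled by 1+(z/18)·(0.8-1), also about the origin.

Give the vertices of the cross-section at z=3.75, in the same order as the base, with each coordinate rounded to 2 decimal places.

t = z/height = 3.75/18 = 0.208333
s = 1 + (scale-1)·z/height = 1 + (0.8-1)·3.75/18 = 0.958333
θ = twist·z/height = -232°·3.75/18 = -48.3333° = -0.843576 rad
cos θ = 0.664796, sin θ = -0.747025 (intermediates below are computed at full precision and shown rounded to 5 d.p.)
v1: (-5,0) → rotate → (-3.32398,3.73513) → ×s → (-3.18548,3.57950) → (-3.19,3.58)
v2: (-3,-1) → rotate → (-2.74141,1.57628) → ×s → (-2.62719,1.51060) → (-2.63,1.51)
v3: (3.5,-1.5) → rotate → (1.20625,-3.61178) → ×s → (1.15599,-3.46129) → (1.16,-3.46)
v4: (4,0) → rotate → (2.65918,-2.98810) → ×s → (2.54838,-2.86360) → (2.55,-2.86)
v5: (2,5) → rotate → (5.06472,1.82993) → ×s → (4.85369,1.75368) → (4.85,1.75)
v6: (-2.5,3.5) → rotate → (0.95260,4.19435) → ×s → (0.91291,4.01958) → (0.91,4.02)

Cross-section at z=3.75: (-3.19,3.58) (-2.63,1.51) (1.16,-3.46) (2.55,-2.86) (4.85,1.75) (0.91,4.02)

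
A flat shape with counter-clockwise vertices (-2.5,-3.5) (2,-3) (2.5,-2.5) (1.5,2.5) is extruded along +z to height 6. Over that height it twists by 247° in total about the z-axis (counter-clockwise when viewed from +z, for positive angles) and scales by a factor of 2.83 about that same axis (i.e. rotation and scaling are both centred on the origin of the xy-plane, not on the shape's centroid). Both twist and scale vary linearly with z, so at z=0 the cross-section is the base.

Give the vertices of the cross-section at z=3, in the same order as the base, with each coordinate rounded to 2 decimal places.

Cross-section at z=3: (8.23,-0.29) (2.68,6.36) (1.35,6.63) (-5.58,-0.25)

t = z/height = 3/6 = 0.5
s = 1 + (scale-1)·z/height = 1 + (2.83-1)·3/6 = 1.915000
θ = twist·z/height = 247°·3/6 = 123.5000° = 2.155482 rad
cos θ = -0.551937, sin θ = 0.833886 (intermediates below are computed at full precision and shown rounded to 5 d.p.)
v1: (-2.5,-3.5) → rotate → (4.29844,-0.15294) → ×s → (8.23152,-0.29287) → (8.23,-0.29)
v2: (2,-3) → rotate → (1.39778,3.32358) → ×s → (2.67676,6.36466) → (2.68,6.36)
v3: (2.5,-2.5) → rotate → (0.70487,3.46456) → ×s → (1.34983,6.63463) → (1.35,6.63)
v4: (1.5,2.5) → rotate → (-2.91262,-0.12901) → ×s → (-5.57767,-0.24706) → (-5.58,-0.25)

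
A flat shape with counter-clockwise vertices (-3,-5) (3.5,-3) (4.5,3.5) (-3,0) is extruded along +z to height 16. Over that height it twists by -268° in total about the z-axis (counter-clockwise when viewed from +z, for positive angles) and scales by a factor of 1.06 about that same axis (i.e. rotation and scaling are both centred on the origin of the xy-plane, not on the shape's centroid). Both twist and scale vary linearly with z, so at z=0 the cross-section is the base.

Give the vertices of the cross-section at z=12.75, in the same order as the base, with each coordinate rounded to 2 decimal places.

t = z/height = 12.75/16 = 0.796875
s = 1 + (scale-1)·z/height = 1 + (1.06-1)·12.75/16 = 1.047813
θ = twist·z/height = -268°·12.75/16 = -213.5625° = -3.727369 rad
cos θ = -0.833283, sin θ = 0.552846 (intermediates below are computed at full precision and shown rounded to 5 d.p.)
v1: (-3,-5) → rotate → (5.26408,2.50788) → ×s → (5.51577,2.62779) → (5.52,2.63)
v2: (3.5,-3) → rotate → (-1.25795,4.43481) → ×s → (-1.31810,4.64685) → (-1.32,4.65)
v3: (4.5,3.5) → rotate → (-5.68474,-0.42868) → ×s → (-5.95654,-0.44918) → (-5.96,-0.45)
v4: (-3,0) → rotate → (2.49985,-1.65854) → ×s → (2.61937,-1.73784) → (2.62,-1.74)

Cross-section at z=12.75: (5.52,2.63) (-1.32,4.65) (-5.96,-0.45) (2.62,-1.74)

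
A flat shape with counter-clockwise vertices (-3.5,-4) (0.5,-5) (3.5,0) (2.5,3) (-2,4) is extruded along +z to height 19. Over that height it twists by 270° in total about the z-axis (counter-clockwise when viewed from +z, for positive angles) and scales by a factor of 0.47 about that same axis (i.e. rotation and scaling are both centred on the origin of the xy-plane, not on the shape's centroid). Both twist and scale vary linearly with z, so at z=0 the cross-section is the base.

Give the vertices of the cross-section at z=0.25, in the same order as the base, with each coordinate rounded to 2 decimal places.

t = z/height = 0.25/19 = 0.0131579
s = 1 + (scale-1)·z/height = 1 + (0.47-1)·0.25/19 = 0.993026
θ = twist·z/height = 270°·0.25/19 = 3.5526° = 0.062005 rad
cos θ = 0.998078, sin θ = 0.061965 (intermediates below are computed at full precision and shown rounded to 5 d.p.)
v1: (-3.5,-4) → rotate → (-3.24541,-4.20919) → ×s → (-3.22278,-4.17984) → (-3.22,-4.18)
v2: (0.5,-5) → rotate → (0.80887,-4.95941) → ×s → (0.80323,-4.92482) → (0.80,-4.92)
v3: (3.5,0) → rotate → (3.49327,0.21688) → ×s → (3.46891,0.21537) → (3.47,0.22)
v4: (2.5,3) → rotate → (2.30930,3.14915) → ×s → (2.29320,3.12719) → (2.29,3.13)
v5: (-2,4) → rotate → (-2.24402,3.86838) → ×s → (-2.22837,3.84141) → (-2.23,3.84)

Cross-section at z=0.25: (-3.22,-4.18) (0.80,-4.92) (3.47,0.22) (2.29,3.13) (-2.23,3.84)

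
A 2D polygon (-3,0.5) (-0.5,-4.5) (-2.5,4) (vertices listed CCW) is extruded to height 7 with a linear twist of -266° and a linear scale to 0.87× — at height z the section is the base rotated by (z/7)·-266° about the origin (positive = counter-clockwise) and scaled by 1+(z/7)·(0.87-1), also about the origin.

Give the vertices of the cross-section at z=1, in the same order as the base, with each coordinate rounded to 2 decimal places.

Cross-section at z=1: (-2.02,2.20) (-3.11,-3.18) (0.48,4.60)

t = z/height = 1/7 = 0.142857
s = 1 + (scale-1)·z/height = 1 + (0.87-1)·1/7 = 0.981429
θ = twist·z/height = -266°·1/7 = -38.0000° = -0.663225 rad
cos θ = 0.788011, sin θ = -0.615661 (intermediates below are computed at full precision and shown rounded to 5 d.p.)
v1: (-3,0.5) → rotate → (-2.05620,2.24099) → ×s → (-2.01801,2.19937) → (-2.02,2.20)
v2: (-0.5,-4.5) → rotate → (-3.16448,-3.23822) → ×s → (-3.10571,-3.17808) → (-3.11,-3.18)
v3: (-2.5,4) → rotate → (0.49262,4.69120) → ×s → (0.48347,4.60407) → (0.48,4.60)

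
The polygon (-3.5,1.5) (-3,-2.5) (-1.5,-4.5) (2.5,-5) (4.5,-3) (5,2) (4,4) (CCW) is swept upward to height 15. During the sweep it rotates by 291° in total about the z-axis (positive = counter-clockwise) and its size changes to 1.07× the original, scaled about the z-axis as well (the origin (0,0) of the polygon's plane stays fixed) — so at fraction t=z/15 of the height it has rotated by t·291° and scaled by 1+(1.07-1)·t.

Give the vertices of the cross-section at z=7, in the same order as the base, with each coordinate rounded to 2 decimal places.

Cross-section at z=7: (1.51,-3.63) (4.02,-0.31) (4.35,2.25) (1.75,5.50) (-1.17,5.46) (-5.14,2.12) (-5.84,-0.08)

t = z/height = 7/15 = 0.466667
s = 1 + (scale-1)·z/height = 1 + (1.07-1)·7/15 = 1.032667
θ = twist·z/height = 291°·7/15 = 135.8000° = 2.370157 rad
cos θ = -0.716911, sin θ = 0.697165 (intermediates below are computed at full precision and shown rounded to 5 d.p.)
v1: (-3.5,1.5) → rotate → (1.46344,-3.51544) → ×s → (1.51125,-3.63028) → (1.51,-3.63)
v2: (-3,-2.5) → rotate → (3.89364,-0.29922) → ×s → (4.02084,-0.30899) → (4.02,-0.31)
v3: (-1.5,-4.5) → rotate → (4.21261,2.18035) → ×s → (4.35022,2.25157) → (4.35,2.25)
v4: (2.5,-5) → rotate → (1.69355,5.32747) → ×s → (1.74887,5.50150) → (1.75,5.50)
v5: (4.5,-3) → rotate → (-1.13460,5.28797) → ×s → (-1.17167,5.46072) → (-1.17,5.46)
v6: (5,2) → rotate → (-4.97888,2.05200) → ×s → (-5.14153,2.11904) → (-5.14,2.12)
v7: (4,4) → rotate → (-5.65630,-0.07898) → ×s → (-5.84108,-0.08156) → (-5.84,-0.08)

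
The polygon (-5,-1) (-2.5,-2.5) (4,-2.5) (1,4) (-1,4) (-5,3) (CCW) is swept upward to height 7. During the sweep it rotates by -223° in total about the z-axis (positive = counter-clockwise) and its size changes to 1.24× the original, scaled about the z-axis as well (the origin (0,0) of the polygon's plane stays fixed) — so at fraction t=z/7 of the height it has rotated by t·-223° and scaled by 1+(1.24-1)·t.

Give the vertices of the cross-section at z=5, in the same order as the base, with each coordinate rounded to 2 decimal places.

t = z/height = 5/7 = 0.714286
s = 1 + (scale-1)·z/height = 1 + (1.24-1)·5/7 = 1.171429
θ = twist·z/height = -223°·5/7 = -159.2857° = -2.780060 rad
cos θ = -0.935356, sin θ = -0.353708 (intermediates below are computed at full precision and shown rounded to 5 d.p.)
v1: (-5,-1) → rotate → (4.32307,2.70390) → ×s → (5.06417,3.16742) → (5.06,3.17)
v2: (-2.5,-2.5) → rotate → (1.45412,3.22266) → ×s → (1.70340,3.77512) → (1.70,3.78)
v3: (4,-2.5) → rotate → (-4.62569,0.92356) → ×s → (-5.41867,1.08188) → (-5.42,1.08)
v4: (1,4) → rotate → (0.47948,-4.09513) → ×s → (0.56167,-4.79715) → (0.56,-4.80)
v5: (-1,4) → rotate → (2.35019,-3.38772) → ×s → (2.75308,-3.96847) → (2.75,-3.97)
v6: (-5,3) → rotate → (5.73790,-1.03753) → ×s → (6.72154,-1.21539) → (6.72,-1.22)

Cross-section at z=5: (5.06,3.17) (1.70,3.78) (-5.42,1.08) (0.56,-4.80) (2.75,-3.97) (6.72,-1.22)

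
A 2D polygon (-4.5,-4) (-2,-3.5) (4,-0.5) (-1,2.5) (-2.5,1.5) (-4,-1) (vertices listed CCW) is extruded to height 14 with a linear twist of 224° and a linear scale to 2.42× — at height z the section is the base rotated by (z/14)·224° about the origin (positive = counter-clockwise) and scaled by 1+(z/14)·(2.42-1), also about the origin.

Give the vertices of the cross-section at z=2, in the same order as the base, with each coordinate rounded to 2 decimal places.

Cross-section at z=2: (-2.04,-6.95) (0.19,-4.85) (4.40,2.04) (-2.61,1.91) (-3.51,-0.06) (-3.44,-3.57)

t = z/height = 2/14 = 0.142857
s = 1 + (scale-1)·z/height = 1 + (2.42-1)·2/14 = 1.202857
θ = twist·z/height = 224°·2/14 = 32.0000° = 0.558505 rad
cos θ = 0.848048, sin θ = 0.529919 (intermediates below are computed at full precision and shown rounded to 5 d.p.)
v1: (-4.5,-4) → rotate → (-1.69654,-5.77683) → ×s → (-2.04069,-6.94870) → (-2.04,-6.95)
v2: (-2,-3.5) → rotate → (0.15862,-4.02801) → ×s → (0.19080,-4.84512) → (0.19,-4.85)
v3: (4,-0.5) → rotate → (3.65715,1.69565) → ×s → (4.39903,2.03963) → (4.40,2.04)
v4: (-1,2.5) → rotate → (-2.17285,1.59020) → ×s → (-2.61362,1.91278) → (-2.61,1.91)
v5: (-2.5,1.5) → rotate → (-2.91500,-0.05273) → ×s → (-3.50633,-0.06342) → (-3.51,-0.06)
v6: (-4,-1) → rotate → (-2.86227,-2.96773) → ×s → (-3.44291,-3.56975) → (-3.44,-3.57)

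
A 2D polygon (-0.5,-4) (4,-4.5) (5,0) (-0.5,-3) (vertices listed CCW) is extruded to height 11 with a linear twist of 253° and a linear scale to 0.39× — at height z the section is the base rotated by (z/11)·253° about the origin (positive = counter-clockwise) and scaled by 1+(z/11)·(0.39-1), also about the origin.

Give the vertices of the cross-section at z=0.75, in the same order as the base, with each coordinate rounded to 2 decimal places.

Cross-section at z=0.75: (0.68,-3.80) (4.94,-2.98) (4.58,1.42) (0.39,-2.89)

t = z/height = 0.75/11 = 0.0681818
s = 1 + (scale-1)·z/height = 1 + (0.39-1)·0.75/11 = 0.958409
θ = twist·z/height = 253°·0.75/11 = 17.2500° = 0.301069 rad
cos θ = 0.955020, sin θ = 0.296542 (intermediates below are computed at full precision and shown rounded to 5 d.p.)
v1: (-0.5,-4) → rotate → (0.70866,-3.96835) → ×s → (0.67918,-3.80330) → (0.68,-3.80)
v2: (4,-4.5) → rotate → (5.15452,-3.11142) → ×s → (4.94014,-2.98202) → (4.94,-2.98)
v3: (5,0) → rotate → (4.77510,1.48271) → ×s → (4.57650,1.42104) → (4.58,1.42)
v4: (-0.5,-3) → rotate → (0.41211,-3.01333) → ×s → (0.39497,-2.88800) → (0.39,-2.89)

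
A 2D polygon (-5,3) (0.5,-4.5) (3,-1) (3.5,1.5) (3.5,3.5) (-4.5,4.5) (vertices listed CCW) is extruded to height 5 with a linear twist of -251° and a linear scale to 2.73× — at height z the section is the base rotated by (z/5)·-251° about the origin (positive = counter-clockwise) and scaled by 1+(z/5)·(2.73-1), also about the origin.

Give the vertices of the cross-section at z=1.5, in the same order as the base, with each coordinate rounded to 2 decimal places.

t = z/height = 1.5/5 = 0.3
s = 1 + (scale-1)·z/height = 1 + (2.73-1)·1.5/5 = 1.519000
θ = twist·z/height = -251°·1.5/5 = -75.3000° = -1.314233 rad
cos θ = 0.253758, sin θ = -0.967268 (intermediates below are computed at full precision and shown rounded to 5 d.p.)
v1: (-5,3) → rotate → (1.63301,5.59761) → ×s → (2.48055,8.50277) → (2.48,8.50)
v2: (0.5,-4.5) → rotate → (-4.22583,-1.62554) → ×s → (-6.41903,-2.46920) → (-6.42,-2.47)
v3: (3,-1) → rotate → (-0.20599,-3.15556) → ×s → (-0.31290,-4.79330) → (-0.31,-4.79)
v4: (3.5,1.5) → rotate → (2.33905,-3.00480) → ×s → (3.55302,-4.56429) → (3.55,-4.56)
v5: (3.5,3.5) → rotate → (4.27359,-2.49728) → ×s → (6.49158,-3.79337) → (6.49,-3.79)
v6: (-4.5,4.5) → rotate → (3.21079,5.49462) → ×s → (4.87720,8.34632) → (4.88,8.35)

Cross-section at z=1.5: (2.48,8.50) (-6.42,-2.47) (-0.31,-4.79) (3.55,-4.56) (6.49,-3.79) (4.88,8.35)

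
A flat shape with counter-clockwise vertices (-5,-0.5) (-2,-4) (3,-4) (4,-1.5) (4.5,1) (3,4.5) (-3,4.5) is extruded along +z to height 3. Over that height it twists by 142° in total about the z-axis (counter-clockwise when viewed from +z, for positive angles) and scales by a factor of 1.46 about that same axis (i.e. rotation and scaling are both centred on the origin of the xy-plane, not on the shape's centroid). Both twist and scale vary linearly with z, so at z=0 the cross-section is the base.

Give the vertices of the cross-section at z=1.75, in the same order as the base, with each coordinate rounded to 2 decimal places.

t = z/height = 1.75/3 = 0.583333
s = 1 + (scale-1)·z/height = 1 + (1.46-1)·1.75/3 = 1.268333
θ = twist·z/height = 142°·1.75/3 = 82.8333° = 1.445714 rad
cos θ = 0.124756, sin θ = 0.992187 (intermediates below are computed at full precision and shown rounded to 5 d.p.)
v1: (-5,-0.5) → rotate → (-0.12769,-5.02332) → ×s → (-0.16195,-6.37124) → (-0.16,-6.37)
v2: (-2,-4) → rotate → (3.71924,-2.48340) → ×s → (4.71723,-3.14978) → (4.72,-3.15)
v3: (3,-4) → rotate → (4.34302,2.47754) → ×s → (5.50839,3.14234) → (5.51,3.14)
v4: (4,-1.5) → rotate → (1.98731,3.78162) → ×s → (2.52057,4.79635) → (2.52,4.80)
v5: (4.5,1) → rotate → (-0.43079,4.58960) → ×s → (-0.54638,5.82114) → (-0.55,5.82)
v6: (3,4.5) → rotate → (-4.09058,3.53796) → ×s → (-5.18821,4.48732) → (-5.19,4.49)
v7: (-3,4.5) → rotate → (-4.83911,-2.41516) → ×s → (-6.13761,-3.06323) → (-6.14,-3.06)

Cross-section at z=1.75: (-0.16,-6.37) (4.72,-3.15) (5.51,3.14) (2.52,4.80) (-0.55,5.82) (-5.19,4.49) (-6.14,-3.06)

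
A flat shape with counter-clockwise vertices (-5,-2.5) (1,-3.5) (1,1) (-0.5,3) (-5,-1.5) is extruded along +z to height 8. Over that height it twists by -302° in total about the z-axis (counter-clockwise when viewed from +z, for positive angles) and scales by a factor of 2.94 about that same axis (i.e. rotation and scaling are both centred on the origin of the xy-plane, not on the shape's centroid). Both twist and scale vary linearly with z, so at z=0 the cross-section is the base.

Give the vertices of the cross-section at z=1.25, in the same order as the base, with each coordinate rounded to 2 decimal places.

Cross-section at z=1.25: (-6.82,2.57) (-2.46,-4.06) (1.84,-0.07) (2.43,3.13) (-5.86,3.45)

t = z/height = 1.25/8 = 0.15625
s = 1 + (scale-1)·z/height = 1 + (2.94-1)·1.25/8 = 1.303125
θ = twist·z/height = -302°·1.25/8 = -47.1875° = -0.823577 rad
cos θ = 0.679601, sin θ = -0.733582 (intermediates below are computed at full precision and shown rounded to 5 d.p.)
v1: (-5,-2.5) → rotate → (-5.23196,1.96890) → ×s → (-6.81790,2.56573) → (-6.82,2.57)
v2: (1,-3.5) → rotate → (-1.88793,-3.11219) → ×s → (-2.46021,-4.05557) → (-2.46,-4.06)
v3: (1,1) → rotate → (1.41318,-0.05398) → ×s → (1.84155,-0.07034) → (1.84,-0.07)
v4: (-0.5,3) → rotate → (1.86094,2.40559) → ×s → (2.42504,3.13479) → (2.43,3.13)
v5: (-5,-1.5) → rotate → (-4.49838,2.64851) → ×s → (-5.86195,3.45133) → (-5.86,3.45)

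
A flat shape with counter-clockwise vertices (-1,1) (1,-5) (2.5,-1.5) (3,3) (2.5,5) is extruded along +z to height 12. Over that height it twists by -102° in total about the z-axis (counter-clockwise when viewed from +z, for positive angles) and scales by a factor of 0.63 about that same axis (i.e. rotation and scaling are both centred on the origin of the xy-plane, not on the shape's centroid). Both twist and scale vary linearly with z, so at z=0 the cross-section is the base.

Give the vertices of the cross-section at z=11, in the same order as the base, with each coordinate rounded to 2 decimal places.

Cross-section at z=11: (0.70,0.62) (-3.34,-0.46) (-1.09,-1.59) (1.86,-2.10) (3.20,-1.85)

t = z/height = 11/12 = 0.916667
s = 1 + (scale-1)·z/height = 1 + (0.63-1)·11/12 = 0.660833
θ = twist·z/height = -102°·11/12 = -93.5000° = -1.631883 rad
cos θ = -0.061049, sin θ = -0.998135 (intermediates below are computed at full precision and shown rounded to 5 d.p.)
v1: (-1,1) → rotate → (1.05918,0.93709) → ×s → (0.69994,0.61926) → (0.70,0.62)
v2: (1,-5) → rotate → (-5.05172,-0.69289) → ×s → (-3.33835,-0.45789) → (-3.34,-0.46)
v3: (2.5,-1.5) → rotate → (-1.64982,-2.40376) → ×s → (-1.09026,-1.58849) → (-1.09,-1.59)
v4: (3,3) → rotate → (2.81126,-3.17755) → ×s → (1.85777,-2.09983) → (1.86,-2.10)
v5: (2.5,5) → rotate → (4.83805,-2.80058) → ×s → (3.19715,-1.85072) → (3.20,-1.85)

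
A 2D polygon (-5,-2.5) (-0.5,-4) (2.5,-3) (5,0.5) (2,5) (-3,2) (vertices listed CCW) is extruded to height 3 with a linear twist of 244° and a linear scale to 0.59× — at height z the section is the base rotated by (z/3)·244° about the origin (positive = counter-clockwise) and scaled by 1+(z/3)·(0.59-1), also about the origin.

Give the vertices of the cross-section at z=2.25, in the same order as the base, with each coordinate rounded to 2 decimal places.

Cross-section at z=2.25: (3.37,1.91) (0.20,2.78) (-1.84,1.98) (-3.44,-0.53) (-1.20,-3.53) (2.15,-1.27)

t = z/height = 2.25/3 = 0.75
s = 1 + (scale-1)·z/height = 1 + (0.59-1)·2.25/3 = 0.692500
θ = twist·z/height = 244°·2.25/3 = 183.0000° = 3.193953 rad
cos θ = -0.998630, sin θ = -0.052336 (intermediates below are computed at full precision and shown rounded to 5 d.p.)
v1: (-5,-2.5) → rotate → (4.86231,2.75825) → ×s → (3.36715,1.91009) → (3.37,1.91)
v2: (-0.5,-4) → rotate → (0.28997,4.02069) → ×s → (0.20080,2.78433) → (0.20,2.78)
v3: (2.5,-3) → rotate → (-2.65358,2.86505) → ×s → (-1.83761,1.98405) → (-1.84,1.98)
v4: (5,0.5) → rotate → (-4.96698,-0.76099) → ×s → (-3.43963,-0.52699) → (-3.44,-0.53)
v5: (2,5) → rotate → (-1.73558,-5.09782) → ×s → (-1.20189,-3.53024) → (-1.20,-3.53)
v6: (-3,2) → rotate → (3.10056,-1.84025) → ×s → (2.14714,-1.27437) → (2.15,-1.27)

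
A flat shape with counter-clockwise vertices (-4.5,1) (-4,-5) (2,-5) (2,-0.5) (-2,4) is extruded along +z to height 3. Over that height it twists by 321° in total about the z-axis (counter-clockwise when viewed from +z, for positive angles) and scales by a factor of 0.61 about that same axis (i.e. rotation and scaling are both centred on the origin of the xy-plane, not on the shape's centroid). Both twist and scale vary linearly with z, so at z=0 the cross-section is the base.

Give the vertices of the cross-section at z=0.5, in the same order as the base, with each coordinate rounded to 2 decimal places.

t = z/height = 0.5/3 = 0.166667
s = 1 + (scale-1)·z/height = 1 + (0.61-1)·0.5/3 = 0.935000
θ = twist·z/height = 321°·0.5/3 = 53.5000° = 0.933751 rad
cos θ = 0.594823, sin θ = 0.803857 (intermediates below are computed at full precision and shown rounded to 5 d.p.)
v1: (-4.5,1) → rotate → (-3.48056,-3.02253) → ×s → (-3.25432,-2.82607) → (-3.25,-2.83)
v2: (-4,-5) → rotate → (1.63999,-6.18954) → ×s → (1.53339,-5.78722) → (1.53,-5.79)
v3: (2,-5) → rotate → (5.20893,-1.36640) → ×s → (4.87035,-1.27758) → (4.87,-1.28)
v4: (2,-0.5) → rotate → (1.59157,1.31030) → ×s → (1.48812,1.22513) → (1.49,1.23)
v5: (-2,4) → rotate → (-4.40507,0.77158) → ×s → (-4.11874,0.72142) → (-4.12,0.72)

Cross-section at z=0.5: (-3.25,-2.83) (1.53,-5.79) (4.87,-1.28) (1.49,1.23) (-4.12,0.72)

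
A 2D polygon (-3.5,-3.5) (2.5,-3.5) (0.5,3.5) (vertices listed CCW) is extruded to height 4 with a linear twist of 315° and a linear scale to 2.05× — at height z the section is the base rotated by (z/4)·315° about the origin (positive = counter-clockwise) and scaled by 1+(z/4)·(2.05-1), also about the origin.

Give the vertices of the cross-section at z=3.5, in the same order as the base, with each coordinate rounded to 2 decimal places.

t = z/height = 3.5/4 = 0.875
s = 1 + (scale-1)·z/height = 1 + (2.05-1)·3.5/4 = 1.918750
θ = twist·z/height = 315°·3.5/4 = 275.6250° = 4.810564 rad
cos θ = 0.098017, sin θ = -0.995185 (intermediates below are computed at full precision and shown rounded to 5 d.p.)
v1: (-3.5,-3.5) → rotate → (-3.82621,3.14009) → ×s → (-7.34153,6.02504) → (-7.34,6.03)
v2: (2.5,-3.5) → rotate → (-3.23810,-2.83102) → ×s → (-6.21311,-5.43202) → (-6.21,-5.43)
v3: (0.5,3.5) → rotate → (3.53216,-0.15453) → ×s → (6.77732,-0.29651) → (6.78,-0.30)

Cross-section at z=3.5: (-7.34,6.03) (-6.21,-5.43) (6.78,-0.30)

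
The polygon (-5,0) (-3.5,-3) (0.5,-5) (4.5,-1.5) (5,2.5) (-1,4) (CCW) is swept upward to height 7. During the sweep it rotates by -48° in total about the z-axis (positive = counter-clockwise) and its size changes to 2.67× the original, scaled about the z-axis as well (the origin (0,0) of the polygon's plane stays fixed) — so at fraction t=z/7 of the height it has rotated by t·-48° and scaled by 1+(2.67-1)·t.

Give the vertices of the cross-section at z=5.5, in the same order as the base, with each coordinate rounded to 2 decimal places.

t = z/height = 5.5/7 = 0.785714
s = 1 + (scale-1)·z/height = 1 + (2.67-1)·5.5/7 = 2.312143
θ = twist·z/height = -48°·5.5/7 = -37.7143° = -0.658238 rad
cos θ = 0.791071, sin θ = -0.611724 (intermediates below are computed at full precision and shown rounded to 5 d.p.)
v1: (-5,0) → rotate → (-3.95536,3.05862) → ×s → (-9.14535,7.07197) → (-9.15,7.07)
v2: (-3.5,-3) → rotate → (-4.60392,-0.23218) → ×s → (-10.64492,-0.53683) → (-10.64,-0.54)
v3: (0.5,-5) → rotate → (-2.66309,-4.26122) → ×s → (-6.15744,-9.85254) → (-6.16,-9.85)
v4: (4.5,-1.5) → rotate → (2.64223,-3.93937) → ×s → (6.10922,-9.10838) → (6.11,-9.11)
v5: (5,2.5) → rotate → (5.48467,-1.08094) → ×s → (12.68133,-2.49930) → (12.68,-2.50)
v6: (-1,4) → rotate → (1.65583,3.77601) → ×s → (3.82851,8.73067) → (3.83,8.73)

Cross-section at z=5.5: (-9.15,7.07) (-10.64,-0.54) (-6.16,-9.85) (6.11,-9.11) (12.68,-2.50) (3.83,8.73)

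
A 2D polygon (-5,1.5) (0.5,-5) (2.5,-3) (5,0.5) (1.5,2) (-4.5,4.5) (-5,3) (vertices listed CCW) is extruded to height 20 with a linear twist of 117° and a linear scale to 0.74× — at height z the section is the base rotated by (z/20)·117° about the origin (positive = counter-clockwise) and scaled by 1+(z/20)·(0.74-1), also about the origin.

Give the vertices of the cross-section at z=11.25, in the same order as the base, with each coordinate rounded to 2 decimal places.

Cross-section at z=11.25: (-2.92,-3.37) (4.07,-1.36) (3.21,0.90) (1.36,4.07) (-1.03,1.87) (-5.08,-1.93) (-4.09,-2.84)

t = z/height = 11.25/20 = 0.5625
s = 1 + (scale-1)·z/height = 1 + (0.74-1)·11.25/20 = 0.853750
θ = twist·z/height = 117°·11.25/20 = 65.8125° = 1.148645 rad
cos θ = 0.409724, sin θ = 0.912210 (intermediates below are computed at full precision and shown rounded to 5 d.p.)
v1: (-5,1.5) → rotate → (-3.41693,-3.94646) → ×s → (-2.91721,-3.36929) → (-2.92,-3.37)
v2: (0.5,-5) → rotate → (4.76591,-1.59252) → ×s → (4.06890,-1.35961) → (4.07,-1.36)
v3: (2.5,-3) → rotate → (3.76094,1.05135) → ×s → (3.21090,0.89759) → (3.21,0.90)
v4: (5,0.5) → rotate → (1.59252,4.76591) → ×s → (1.35961,4.06890) → (1.36,4.07)
v5: (1.5,2) → rotate → (-1.20983,2.18776) → ×s → (-1.03289,1.86780) → (-1.03,1.87)
v6: (-4.5,4.5) → rotate → (-5.94870,-2.26118) → ×s → (-5.07870,-1.93049) → (-5.08,-1.93)
v7: (-5,3) → rotate → (-4.78525,-3.33188) → ×s → (-4.08541,-2.84459) → (-4.09,-2.84)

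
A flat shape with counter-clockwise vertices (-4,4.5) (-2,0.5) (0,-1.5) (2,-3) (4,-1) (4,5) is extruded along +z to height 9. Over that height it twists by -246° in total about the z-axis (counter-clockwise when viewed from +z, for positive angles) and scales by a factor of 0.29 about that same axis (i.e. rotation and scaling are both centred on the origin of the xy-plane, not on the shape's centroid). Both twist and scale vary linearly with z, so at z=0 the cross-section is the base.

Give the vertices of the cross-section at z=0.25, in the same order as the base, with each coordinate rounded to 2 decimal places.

Cross-section at z=0.25: (-3.37,4.85) (-1.89,0.72) (-0.17,-1.46) (1.60,-3.15) (3.78,-1.44) (4.48,4.40)

t = z/height = 0.25/9 = 0.0277778
s = 1 + (scale-1)·z/height = 1 + (0.29-1)·0.25/9 = 0.980278
θ = twist·z/height = -246°·0.25/9 = -6.8333° = -0.119264 rad
cos θ = 0.992896, sin θ = -0.118982 (intermediates below are computed at full precision and shown rounded to 5 d.p.)
v1: (-4,4.5) → rotate → (-3.43617,4.94396) → ×s → (-3.36840,4.84645) → (-3.37,4.85)
v2: (-2,0.5) → rotate → (-1.92630,0.73441) → ×s → (-1.88831,0.71993) → (-1.89,0.72)
v3: (0,-1.5) → rotate → (-0.17847,-1.48934) → ×s → (-0.17495,-1.45997) → (-0.17,-1.46)
v4: (2,-3) → rotate → (1.62885,-3.21665) → ×s → (1.59672,-3.15321) → (1.60,-3.15)
v5: (4,-1) → rotate → (3.85260,-1.46882) → ×s → (3.77662,-1.43985) → (3.78,-1.44)
v6: (4,5) → rotate → (4.56649,4.48856) → ×s → (4.47643,4.40003) → (4.48,4.40)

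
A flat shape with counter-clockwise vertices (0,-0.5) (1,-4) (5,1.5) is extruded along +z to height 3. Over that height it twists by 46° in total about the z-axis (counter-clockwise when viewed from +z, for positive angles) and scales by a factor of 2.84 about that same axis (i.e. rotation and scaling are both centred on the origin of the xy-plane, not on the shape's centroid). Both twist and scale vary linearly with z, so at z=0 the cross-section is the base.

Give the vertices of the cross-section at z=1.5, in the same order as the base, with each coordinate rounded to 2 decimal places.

Cross-section at z=1.5: (0.38,-0.88) (4.77,-6.32) (7.71,6.40)

t = z/height = 1.5/3 = 0.5
s = 1 + (scale-1)·z/height = 1 + (2.84-1)·1.5/3 = 1.920000
θ = twist·z/height = 46°·1.5/3 = 23.0000° = 0.401426 rad
cos θ = 0.920505, sin θ = 0.390731 (intermediates below are computed at full precision and shown rounded to 5 d.p.)
v1: (0,-0.5) → rotate → (0.19537,-0.46025) → ×s → (0.37510,-0.88368) → (0.38,-0.88)
v2: (1,-4) → rotate → (2.48343,-3.29129) → ×s → (4.76818,-6.31927) → (4.77,-6.32)
v3: (5,1.5) → rotate → (4.01643,3.33441) → ×s → (7.71154,6.40207) → (7.71,6.40)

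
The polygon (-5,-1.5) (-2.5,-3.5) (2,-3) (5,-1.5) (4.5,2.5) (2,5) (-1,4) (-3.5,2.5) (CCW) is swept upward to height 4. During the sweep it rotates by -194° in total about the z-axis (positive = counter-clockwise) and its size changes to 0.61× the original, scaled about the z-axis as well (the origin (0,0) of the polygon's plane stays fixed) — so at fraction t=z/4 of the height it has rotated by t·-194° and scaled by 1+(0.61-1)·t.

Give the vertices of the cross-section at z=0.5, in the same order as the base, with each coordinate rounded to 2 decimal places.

Cross-section at z=0.5: (-4.92,0.65) (-3.54,-2.06) (0.56,-3.38) (3.75,-3.25) (4.88,0.41) (3.69,3.56) (0.70,3.86) (-2.06,3.54)

t = z/height = 0.5/4 = 0.125
s = 1 + (scale-1)·z/height = 1 + (0.61-1)·0.5/4 = 0.951250
θ = twist·z/height = -194°·0.5/4 = -24.2500° = -0.423242 rad
cos θ = 0.911762, sin θ = -0.410719 (intermediates below are computed at full precision and shown rounded to 5 d.p.)
v1: (-5,-1.5) → rotate → (-5.17489,0.68595) → ×s → (-4.92261,0.65251) → (-4.92,0.65)
v2: (-2.5,-3.5) → rotate → (-3.71692,-2.16437) → ×s → (-3.53572,-2.05886) → (-3.54,-2.06)
v3: (2,-3) → rotate → (0.59137,-3.55672) → ×s → (0.56254,-3.38333) → (0.56,-3.38)
v4: (5,-1.5) → rotate → (3.94273,-3.42124) → ×s → (3.75052,-3.25445) → (3.75,-3.25)
v5: (4.5,2.5) → rotate → (5.12973,0.43117) → ×s → (4.87965,0.41015) → (4.88,0.41)
v6: (2,5) → rotate → (3.87712,3.73737) → ×s → (3.68811,3.55518) → (3.69,3.56)
v7: (-1,4) → rotate → (0.73111,4.05777) → ×s → (0.69547,3.85995) → (0.70,3.86)
v8: (-3.5,2.5) → rotate → (-2.16437,3.71692) → ×s → (-2.05886,3.53572) → (-2.06,3.54)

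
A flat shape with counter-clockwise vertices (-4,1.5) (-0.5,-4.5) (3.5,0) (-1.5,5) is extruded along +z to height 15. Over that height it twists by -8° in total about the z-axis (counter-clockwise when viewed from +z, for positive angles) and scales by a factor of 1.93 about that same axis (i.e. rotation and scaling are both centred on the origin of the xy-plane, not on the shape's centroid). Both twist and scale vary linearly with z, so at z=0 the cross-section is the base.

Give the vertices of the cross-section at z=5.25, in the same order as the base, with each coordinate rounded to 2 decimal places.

t = z/height = 5.25/15 = 0.35
s = 1 + (scale-1)·z/height = 1 + (1.93-1)·5.25/15 = 1.325500
θ = twist·z/height = -8°·5.25/15 = -2.8000° = -0.048869 rad
cos θ = 0.998806, sin θ = -0.048850 (intermediates below are computed at full precision and shown rounded to 5 d.p.)
v1: (-4,1.5) → rotate → (-3.92195,1.69361) → ×s → (-5.19854,2.24488) → (-5.20,2.24)
v2: (-0.5,-4.5) → rotate → (-0.71923,-4.47020) → ×s → (-0.95334,-5.92525) → (-0.95,-5.93)
v3: (3.5,0) → rotate → (3.49582,-0.17097) → ×s → (4.63371,-0.22663) → (4.63,-0.23)
v4: (-1.5,5) → rotate → (-1.25396,5.06731) → ×s → (-1.66212,6.71671) → (-1.66,6.72)

Cross-section at z=5.25: (-5.20,2.24) (-0.95,-5.93) (4.63,-0.23) (-1.66,6.72)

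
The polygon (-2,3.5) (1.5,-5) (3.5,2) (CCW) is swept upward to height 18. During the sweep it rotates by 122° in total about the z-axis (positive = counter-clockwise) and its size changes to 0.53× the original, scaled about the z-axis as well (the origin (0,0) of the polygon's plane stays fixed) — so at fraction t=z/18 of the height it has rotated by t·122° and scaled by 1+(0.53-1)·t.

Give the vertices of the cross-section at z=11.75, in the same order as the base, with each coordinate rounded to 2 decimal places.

Cross-section at z=11.75: (-2.64,-0.93) (3.60,0.40) (-0.93,2.64)

t = z/height = 11.75/18 = 0.652778
s = 1 + (scale-1)·z/height = 1 + (0.53-1)·11.75/18 = 0.693194
θ = twist·z/height = 122°·11.75/18 = 79.6389° = 1.389961 rad
cos θ = 0.179852, sin θ = 0.983694 (intermediates below are computed at full precision and shown rounded to 5 d.p.)
v1: (-2,3.5) → rotate → (-3.80263,-1.33791) → ×s → (-2.63596,-0.92743) → (-2.64,-0.93)
v2: (1.5,-5) → rotate → (5.18825,0.57628) → ×s → (3.59646,0.39948) → (3.60,0.40)
v3: (3.5,2) → rotate → (-1.33791,3.80263) → ×s → (-0.92743,2.63596) → (-0.93,2.64)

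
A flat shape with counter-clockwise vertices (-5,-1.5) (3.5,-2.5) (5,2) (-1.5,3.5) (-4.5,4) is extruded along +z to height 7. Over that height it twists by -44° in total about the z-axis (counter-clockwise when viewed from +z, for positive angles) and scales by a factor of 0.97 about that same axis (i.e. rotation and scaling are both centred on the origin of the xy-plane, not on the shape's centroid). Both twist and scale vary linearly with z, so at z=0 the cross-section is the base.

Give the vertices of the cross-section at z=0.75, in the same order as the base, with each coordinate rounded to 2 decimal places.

t = z/height = 0.75/7 = 0.107143
s = 1 + (scale-1)·z/height = 1 + (0.97-1)·0.75/7 = 0.996786
θ = twist·z/height = -44°·0.75/7 = -4.7143° = -0.082280 rad
cos θ = 0.996617, sin θ = -0.082187 (intermediates below are computed at full precision and shown rounded to 5 d.p.)
v1: (-5,-1.5) → rotate → (-5.10637,-1.08399) → ×s → (-5.08995,-1.08051) → (-5.09,-1.08)
v2: (3.5,-2.5) → rotate → (3.28269,-2.77920) → ×s → (3.27214,-2.77026) → (3.27,-2.77)
v3: (5,2) → rotate → (5.14746,1.58230) → ×s → (5.13091,1.57721) → (5.13,1.58)
v4: (-1.5,3.5) → rotate → (-1.20727,3.61144) → ×s → (-1.20339,3.59983) → (-1.20,3.60)
v5: (-4.5,4) → rotate → (-4.15603,4.35631) → ×s → (-4.14267,4.34231) → (-4.14,4.34)

Cross-section at z=0.75: (-5.09,-1.08) (3.27,-2.77) (5.13,1.58) (-1.20,3.60) (-4.14,4.34)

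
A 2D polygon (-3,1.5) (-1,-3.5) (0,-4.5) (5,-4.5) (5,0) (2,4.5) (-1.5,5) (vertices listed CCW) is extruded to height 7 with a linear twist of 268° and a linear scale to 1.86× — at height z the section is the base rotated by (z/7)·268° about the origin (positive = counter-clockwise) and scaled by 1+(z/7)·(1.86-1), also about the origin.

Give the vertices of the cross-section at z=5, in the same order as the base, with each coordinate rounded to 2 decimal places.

Cross-section at z=5: (5.23,-1.41) (0.46,5.86) (-1.44,7.12) (-9.35,5.52) (-7.91,-1.60) (-1.73,-7.76) (3.97,-7.43)

t = z/height = 5/7 = 0.714286
s = 1 + (scale-1)·z/height = 1 + (1.86-1)·5/7 = 1.614286
θ = twist·z/height = 268°·5/7 = 191.4286° = 3.341059 rad
cos θ = -0.980172, sin θ = -0.198146 (intermediates below are computed at full precision and shown rounded to 5 d.p.)
v1: (-3,1.5) → rotate → (3.23774,-0.87582) → ×s → (5.22663,-1.41382) → (5.23,-1.41)
v2: (-1,-3.5) → rotate → (0.28666,3.62875) → ×s → (0.46275,5.85784) → (0.46,5.86)
v3: (0,-4.5) → rotate → (-0.89166,4.41078) → ×s → (-1.43939,7.12025) → (-1.44,7.12)
v4: (5,-4.5) → rotate → (-5.79252,3.42005) → ×s → (-9.35078,5.52093) → (-9.35,5.52)
v5: (5,0) → rotate → (-4.90086,-0.99073) → ×s → (-7.91139,-1.59932) → (-7.91,-1.60)
v6: (2,4.5) → rotate → (-1.06869,-4.80707) → ×s → (-1.72517,-7.75998) → (-1.73,-7.76)
v7: (-1.5,5) → rotate → (2.46099,-4.60364) → ×s → (3.97274,-7.43160) → (3.97,-7.43)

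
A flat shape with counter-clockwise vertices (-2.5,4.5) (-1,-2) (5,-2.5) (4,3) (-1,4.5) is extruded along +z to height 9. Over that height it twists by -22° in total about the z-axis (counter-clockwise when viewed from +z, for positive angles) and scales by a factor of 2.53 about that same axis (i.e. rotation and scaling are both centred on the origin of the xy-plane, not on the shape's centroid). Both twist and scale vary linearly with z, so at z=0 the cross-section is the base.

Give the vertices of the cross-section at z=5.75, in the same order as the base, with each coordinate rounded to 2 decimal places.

Cross-section at z=5.75: (-2.63,9.83) (-2.88,-3.36) (8.39,-7.20) (9.11,3.83) (0.24,9.11)

t = z/height = 5.75/9 = 0.638889
s = 1 + (scale-1)·z/height = 1 + (2.53-1)·5.75/9 = 1.977500
θ = twist·z/height = -22°·5.75/9 = -14.0556° = -0.245316 rad
cos θ = 0.970061, sin θ = -0.242863 (intermediates below are computed at full precision and shown rounded to 5 d.p.)
v1: (-2.5,4.5) → rotate → (-1.33227,4.97243) → ×s → (-2.63456,9.83298) → (-2.63,9.83)
v2: (-1,-2) → rotate → (-1.45579,-1.69726) → ×s → (-2.87882,-3.35633) → (-2.88,-3.36)
v3: (5,-2.5) → rotate → (4.24315,-3.63946) → ×s → (8.39082,-7.19704) → (8.39,-7.20)
v4: (4,3) → rotate → (4.60883,1.93873) → ×s → (9.11396,3.83384) → (9.11,3.83)
v5: (-1,4.5) → rotate → (0.12282,4.60814) → ×s → (0.24288,9.11259) → (0.24,9.11)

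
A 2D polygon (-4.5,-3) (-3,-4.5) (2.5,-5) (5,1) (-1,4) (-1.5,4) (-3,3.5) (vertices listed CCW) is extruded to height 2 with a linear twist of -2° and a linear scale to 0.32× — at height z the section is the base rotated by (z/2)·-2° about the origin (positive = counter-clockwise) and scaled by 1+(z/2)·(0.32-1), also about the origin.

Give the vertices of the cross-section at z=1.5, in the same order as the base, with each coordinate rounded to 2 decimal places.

Cross-section at z=1.5: (-2.24,-1.41) (-1.53,-2.17) (1.16,-2.48) (2.46,0.43) (-0.44,1.97) (-0.68,1.98) (-1.42,1.75)

t = z/height = 1.5/2 = 0.75
s = 1 + (scale-1)·z/height = 1 + (0.32-1)·1.5/2 = 0.490000
θ = twist·z/height = -2°·1.5/2 = -1.5000° = -0.026180 rad
cos θ = 0.999657, sin θ = -0.026177 (intermediates below are computed at full precision and shown rounded to 5 d.p.)
v1: (-4.5,-3) → rotate → (-4.57699,-2.88118) → ×s → (-2.24272,-1.41178) → (-2.24,-1.41)
v2: (-3,-4.5) → rotate → (-3.11677,-4.41993) → ×s → (-1.52722,-2.16576) → (-1.53,-2.17)
v3: (2.5,-5) → rotate → (2.36826,-5.06373) → ×s → (1.16045,-2.48123) → (1.16,-2.48)
v4: (5,1) → rotate → (5.02446,0.86877) → ×s → (2.46199,0.42570) → (2.46,0.43)
v5: (-1,4) → rotate → (-0.89495,4.02481) → ×s → (-0.43853,1.97216) → (-0.44,1.97)
v6: (-1.5,4) → rotate → (-1.39478,4.03789) → ×s → (-0.68344,1.97857) → (-0.68,1.98)
v7: (-3,3.5) → rotate → (-2.90735,3.57733) → ×s → (-1.42460,1.75289) → (-1.42,1.75)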